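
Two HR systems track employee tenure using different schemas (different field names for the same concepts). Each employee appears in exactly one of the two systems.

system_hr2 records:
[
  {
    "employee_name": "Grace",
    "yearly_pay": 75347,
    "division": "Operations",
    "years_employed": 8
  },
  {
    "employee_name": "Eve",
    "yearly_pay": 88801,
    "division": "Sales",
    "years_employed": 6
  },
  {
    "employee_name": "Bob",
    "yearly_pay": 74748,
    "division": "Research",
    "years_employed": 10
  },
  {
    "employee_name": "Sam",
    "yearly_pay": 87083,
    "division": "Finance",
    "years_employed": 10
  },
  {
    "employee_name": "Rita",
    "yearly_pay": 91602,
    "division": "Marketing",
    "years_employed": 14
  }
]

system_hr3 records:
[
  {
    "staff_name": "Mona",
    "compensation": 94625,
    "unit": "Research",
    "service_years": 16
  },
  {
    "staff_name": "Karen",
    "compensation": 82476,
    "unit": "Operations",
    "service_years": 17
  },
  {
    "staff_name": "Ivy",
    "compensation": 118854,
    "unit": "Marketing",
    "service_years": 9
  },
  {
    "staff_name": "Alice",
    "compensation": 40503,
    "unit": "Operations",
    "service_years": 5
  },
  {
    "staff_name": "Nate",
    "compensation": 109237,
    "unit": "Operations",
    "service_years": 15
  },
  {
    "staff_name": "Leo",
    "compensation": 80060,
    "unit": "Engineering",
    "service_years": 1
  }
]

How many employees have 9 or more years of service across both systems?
7

Reconcile schemas: "years_employed" (system_hr2) = "service_years" (system_hr3) = years of service

From system_hr2: 3 employees with >= 9 years
From system_hr3: 4 employees with >= 9 years

Total: 3 + 4 = 7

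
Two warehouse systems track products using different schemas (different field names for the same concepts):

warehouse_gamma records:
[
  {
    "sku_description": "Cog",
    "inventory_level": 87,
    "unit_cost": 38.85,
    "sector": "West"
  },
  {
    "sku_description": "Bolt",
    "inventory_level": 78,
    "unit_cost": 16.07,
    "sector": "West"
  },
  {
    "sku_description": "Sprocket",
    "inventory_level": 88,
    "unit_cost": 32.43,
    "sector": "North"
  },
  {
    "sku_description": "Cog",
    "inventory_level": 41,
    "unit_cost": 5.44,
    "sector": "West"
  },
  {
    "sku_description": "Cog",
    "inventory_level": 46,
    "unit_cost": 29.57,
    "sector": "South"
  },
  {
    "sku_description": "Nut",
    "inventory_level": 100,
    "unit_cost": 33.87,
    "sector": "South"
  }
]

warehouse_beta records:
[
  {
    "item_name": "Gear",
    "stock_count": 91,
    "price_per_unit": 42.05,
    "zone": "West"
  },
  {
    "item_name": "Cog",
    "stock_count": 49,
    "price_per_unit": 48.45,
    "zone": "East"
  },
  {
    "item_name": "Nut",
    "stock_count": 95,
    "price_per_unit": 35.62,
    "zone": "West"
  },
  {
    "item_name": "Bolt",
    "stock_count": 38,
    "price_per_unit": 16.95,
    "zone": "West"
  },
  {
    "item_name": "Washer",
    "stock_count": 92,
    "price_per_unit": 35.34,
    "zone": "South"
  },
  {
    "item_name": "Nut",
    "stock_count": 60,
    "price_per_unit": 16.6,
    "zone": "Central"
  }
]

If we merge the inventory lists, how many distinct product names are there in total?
6

Schema mapping: "sku_description" (warehouse_gamma) = "item_name" (warehouse_beta) = product name

Products in warehouse_gamma: ['Bolt', 'Cog', 'Nut', 'Sprocket']
Products in warehouse_beta: ['Bolt', 'Cog', 'Gear', 'Nut', 'Washer']

Union (unique products): ['Bolt', 'Cog', 'Gear', 'Nut', 'Sprocket', 'Washer']
Count: 6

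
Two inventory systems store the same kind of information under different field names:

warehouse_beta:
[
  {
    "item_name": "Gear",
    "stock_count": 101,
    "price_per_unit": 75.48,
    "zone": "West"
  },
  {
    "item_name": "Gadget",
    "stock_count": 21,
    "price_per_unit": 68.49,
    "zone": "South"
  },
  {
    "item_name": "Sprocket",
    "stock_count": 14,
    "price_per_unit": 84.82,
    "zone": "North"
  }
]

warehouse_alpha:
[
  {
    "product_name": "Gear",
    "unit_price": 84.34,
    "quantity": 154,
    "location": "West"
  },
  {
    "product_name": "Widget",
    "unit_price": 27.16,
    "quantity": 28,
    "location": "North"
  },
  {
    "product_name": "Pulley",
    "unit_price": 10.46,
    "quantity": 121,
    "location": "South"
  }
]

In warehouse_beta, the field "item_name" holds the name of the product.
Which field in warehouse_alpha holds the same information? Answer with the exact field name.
product_name

In warehouse_beta, "item_name" holds the name of the product.
The fields in warehouse_alpha are: "product_name", "unit_price", "quantity", "location".
"product_name" is the match: the name refers to the same concept and its values are product-name strings (e.g. 'Gear', 'Pulley').
The other fields ("unit_price", "quantity", "location") hold different kinds of data.

So "item_name" in warehouse_beta corresponds to "product_name" in warehouse_alpha.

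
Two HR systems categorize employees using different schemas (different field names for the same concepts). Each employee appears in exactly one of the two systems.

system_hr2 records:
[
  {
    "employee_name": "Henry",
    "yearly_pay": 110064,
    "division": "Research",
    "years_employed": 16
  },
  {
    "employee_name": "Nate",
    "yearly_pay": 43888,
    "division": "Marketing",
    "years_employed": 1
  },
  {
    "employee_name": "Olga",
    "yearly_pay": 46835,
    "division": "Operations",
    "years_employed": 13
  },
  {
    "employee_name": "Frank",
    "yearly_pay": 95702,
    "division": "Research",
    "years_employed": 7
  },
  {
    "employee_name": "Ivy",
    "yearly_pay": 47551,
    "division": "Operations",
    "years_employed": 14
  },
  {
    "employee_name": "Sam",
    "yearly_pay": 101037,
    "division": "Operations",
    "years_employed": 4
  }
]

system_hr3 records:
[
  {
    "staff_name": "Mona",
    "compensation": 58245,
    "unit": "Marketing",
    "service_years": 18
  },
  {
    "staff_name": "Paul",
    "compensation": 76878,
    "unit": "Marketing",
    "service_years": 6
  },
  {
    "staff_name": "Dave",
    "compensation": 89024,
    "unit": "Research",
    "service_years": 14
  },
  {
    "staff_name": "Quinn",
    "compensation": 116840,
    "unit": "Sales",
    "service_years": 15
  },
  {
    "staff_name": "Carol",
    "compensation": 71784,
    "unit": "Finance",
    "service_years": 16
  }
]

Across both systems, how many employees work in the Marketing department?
3

Schema mapping: "division" (system_hr2) = "unit" (system_hr3) = department

Marketing employees in system_hr2: 1
Marketing employees in system_hr3: 2

Total in Marketing: 1 + 2 = 3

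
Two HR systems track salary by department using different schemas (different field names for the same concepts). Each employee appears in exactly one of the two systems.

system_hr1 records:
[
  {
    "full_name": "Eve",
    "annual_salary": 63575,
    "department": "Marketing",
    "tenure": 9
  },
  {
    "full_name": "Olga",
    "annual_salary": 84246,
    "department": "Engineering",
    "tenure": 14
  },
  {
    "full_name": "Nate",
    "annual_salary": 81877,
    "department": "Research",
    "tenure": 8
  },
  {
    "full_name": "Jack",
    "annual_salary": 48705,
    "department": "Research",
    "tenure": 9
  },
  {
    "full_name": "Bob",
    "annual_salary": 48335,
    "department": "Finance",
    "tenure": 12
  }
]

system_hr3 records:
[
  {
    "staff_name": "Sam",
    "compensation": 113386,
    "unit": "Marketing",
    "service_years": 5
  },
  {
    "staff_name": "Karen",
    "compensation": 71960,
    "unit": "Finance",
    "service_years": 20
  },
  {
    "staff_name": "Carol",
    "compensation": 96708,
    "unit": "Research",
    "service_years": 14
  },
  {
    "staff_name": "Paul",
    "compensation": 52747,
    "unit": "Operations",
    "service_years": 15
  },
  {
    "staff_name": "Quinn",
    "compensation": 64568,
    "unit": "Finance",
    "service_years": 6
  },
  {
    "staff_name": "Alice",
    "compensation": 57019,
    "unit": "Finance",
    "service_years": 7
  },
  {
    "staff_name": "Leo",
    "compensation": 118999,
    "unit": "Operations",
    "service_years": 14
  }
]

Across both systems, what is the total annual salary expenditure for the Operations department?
171746

Schema mappings:
- "department" (system_hr1) = "unit" (system_hr3) = department
- "annual_salary" (system_hr1) = "compensation" (system_hr3) = salary

Operations salaries from system_hr1: 0
Operations salaries from system_hr3: 171746

Total: 0 + 171746 = 171746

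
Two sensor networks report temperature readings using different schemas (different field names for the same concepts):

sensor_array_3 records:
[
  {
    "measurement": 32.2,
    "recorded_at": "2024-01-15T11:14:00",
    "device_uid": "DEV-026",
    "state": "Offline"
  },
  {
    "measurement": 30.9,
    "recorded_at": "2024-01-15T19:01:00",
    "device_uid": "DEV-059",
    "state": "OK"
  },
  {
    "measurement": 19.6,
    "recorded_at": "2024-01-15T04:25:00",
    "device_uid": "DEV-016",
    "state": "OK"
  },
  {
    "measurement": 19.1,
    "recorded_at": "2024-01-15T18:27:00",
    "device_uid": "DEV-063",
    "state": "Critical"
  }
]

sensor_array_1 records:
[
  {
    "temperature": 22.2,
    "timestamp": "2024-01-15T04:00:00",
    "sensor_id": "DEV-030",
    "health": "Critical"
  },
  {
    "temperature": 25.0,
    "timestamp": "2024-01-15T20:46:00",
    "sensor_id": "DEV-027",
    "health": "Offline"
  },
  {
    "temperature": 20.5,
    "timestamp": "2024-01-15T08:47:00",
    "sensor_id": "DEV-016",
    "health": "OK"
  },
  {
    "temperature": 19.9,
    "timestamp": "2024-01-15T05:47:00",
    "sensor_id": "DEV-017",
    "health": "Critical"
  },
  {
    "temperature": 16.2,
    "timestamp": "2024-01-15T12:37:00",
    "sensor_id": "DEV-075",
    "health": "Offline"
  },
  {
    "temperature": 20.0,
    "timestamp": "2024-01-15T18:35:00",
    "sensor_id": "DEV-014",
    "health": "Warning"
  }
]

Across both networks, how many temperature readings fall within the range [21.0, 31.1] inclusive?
3

Schema mapping: "measurement" (sensor_array_3) = "temperature" (sensor_array_1) = temperature

Readings in [21.0, 31.1] from sensor_array_3: 1
Readings in [21.0, 31.1] from sensor_array_1: 2

Total count: 1 + 2 = 3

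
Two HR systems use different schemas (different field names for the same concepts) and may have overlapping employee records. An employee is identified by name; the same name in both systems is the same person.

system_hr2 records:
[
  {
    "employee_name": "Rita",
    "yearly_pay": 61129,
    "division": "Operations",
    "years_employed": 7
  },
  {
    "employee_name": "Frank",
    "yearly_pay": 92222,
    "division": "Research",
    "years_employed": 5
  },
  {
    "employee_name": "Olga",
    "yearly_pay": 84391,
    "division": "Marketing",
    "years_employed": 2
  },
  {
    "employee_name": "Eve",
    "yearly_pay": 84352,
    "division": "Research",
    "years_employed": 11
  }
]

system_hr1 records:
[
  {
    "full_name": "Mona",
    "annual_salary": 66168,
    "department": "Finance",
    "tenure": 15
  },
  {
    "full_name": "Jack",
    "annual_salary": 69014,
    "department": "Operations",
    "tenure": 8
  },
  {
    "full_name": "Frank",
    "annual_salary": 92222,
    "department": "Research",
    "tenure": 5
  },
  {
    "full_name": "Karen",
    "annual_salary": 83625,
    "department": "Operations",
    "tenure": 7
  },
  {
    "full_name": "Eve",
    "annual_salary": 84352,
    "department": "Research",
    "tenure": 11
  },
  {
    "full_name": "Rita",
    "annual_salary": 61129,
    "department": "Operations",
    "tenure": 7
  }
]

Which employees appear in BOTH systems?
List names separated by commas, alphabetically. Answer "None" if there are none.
Eve, Frank, Rita

Schema mapping: "employee_name" (system_hr2) = "full_name" (system_hr1) = employee name

Names in system_hr2: ['Eve', 'Frank', 'Olga', 'Rita']
Names in system_hr1: ['Eve', 'Frank', 'Jack', 'Karen', 'Mona', 'Rita']

Intersection: ['Eve', 'Frank', 'Rita']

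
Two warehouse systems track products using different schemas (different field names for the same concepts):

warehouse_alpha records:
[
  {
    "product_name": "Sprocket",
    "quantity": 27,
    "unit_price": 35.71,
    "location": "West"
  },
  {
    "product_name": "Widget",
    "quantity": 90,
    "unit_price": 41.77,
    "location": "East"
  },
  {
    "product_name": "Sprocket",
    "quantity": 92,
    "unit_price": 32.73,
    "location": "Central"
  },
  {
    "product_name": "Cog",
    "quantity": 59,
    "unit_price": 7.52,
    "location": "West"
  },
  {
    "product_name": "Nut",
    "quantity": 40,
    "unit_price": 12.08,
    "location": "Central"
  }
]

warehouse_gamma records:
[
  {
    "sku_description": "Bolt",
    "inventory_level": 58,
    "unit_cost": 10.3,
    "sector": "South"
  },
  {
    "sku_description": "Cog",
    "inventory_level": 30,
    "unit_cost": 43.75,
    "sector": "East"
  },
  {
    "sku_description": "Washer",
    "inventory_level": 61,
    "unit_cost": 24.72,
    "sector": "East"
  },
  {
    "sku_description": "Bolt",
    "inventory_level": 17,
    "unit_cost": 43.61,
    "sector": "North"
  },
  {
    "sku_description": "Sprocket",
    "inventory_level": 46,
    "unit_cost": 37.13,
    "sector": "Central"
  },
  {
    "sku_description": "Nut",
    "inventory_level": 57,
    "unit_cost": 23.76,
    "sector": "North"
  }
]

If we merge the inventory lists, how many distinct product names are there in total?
6

Schema mapping: "product_name" (warehouse_alpha) = "sku_description" (warehouse_gamma) = product name

Products in warehouse_alpha: ['Cog', 'Nut', 'Sprocket', 'Widget']
Products in warehouse_gamma: ['Bolt', 'Cog', 'Nut', 'Sprocket', 'Washer']

Union (unique products): ['Bolt', 'Cog', 'Nut', 'Sprocket', 'Washer', 'Widget']
Count: 6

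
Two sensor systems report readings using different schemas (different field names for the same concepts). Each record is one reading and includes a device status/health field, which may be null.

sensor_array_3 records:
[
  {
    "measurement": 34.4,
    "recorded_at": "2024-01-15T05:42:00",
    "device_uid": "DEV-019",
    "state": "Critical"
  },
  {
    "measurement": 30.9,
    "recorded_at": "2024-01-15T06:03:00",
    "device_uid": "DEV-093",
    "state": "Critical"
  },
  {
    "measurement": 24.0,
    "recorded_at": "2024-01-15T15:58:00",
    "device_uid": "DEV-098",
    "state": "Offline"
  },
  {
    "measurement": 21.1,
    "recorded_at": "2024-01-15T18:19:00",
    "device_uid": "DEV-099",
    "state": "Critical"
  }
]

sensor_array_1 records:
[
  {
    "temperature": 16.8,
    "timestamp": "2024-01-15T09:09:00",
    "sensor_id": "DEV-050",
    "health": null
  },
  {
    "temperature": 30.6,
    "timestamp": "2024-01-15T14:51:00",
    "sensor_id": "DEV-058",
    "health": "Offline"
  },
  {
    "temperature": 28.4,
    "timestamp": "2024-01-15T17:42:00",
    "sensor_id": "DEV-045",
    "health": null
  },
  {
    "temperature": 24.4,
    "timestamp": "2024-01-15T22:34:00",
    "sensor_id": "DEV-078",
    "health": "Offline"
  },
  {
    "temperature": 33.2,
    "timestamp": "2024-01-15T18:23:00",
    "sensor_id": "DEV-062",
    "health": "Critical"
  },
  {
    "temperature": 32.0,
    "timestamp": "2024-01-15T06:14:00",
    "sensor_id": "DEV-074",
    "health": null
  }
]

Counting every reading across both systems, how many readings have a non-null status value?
7

Schema mapping: "state" (sensor_array_3) = "health" (sensor_array_1) = status

Non-null in sensor_array_3: 4
Non-null in sensor_array_1: 3

Total non-null: 4 + 3 = 7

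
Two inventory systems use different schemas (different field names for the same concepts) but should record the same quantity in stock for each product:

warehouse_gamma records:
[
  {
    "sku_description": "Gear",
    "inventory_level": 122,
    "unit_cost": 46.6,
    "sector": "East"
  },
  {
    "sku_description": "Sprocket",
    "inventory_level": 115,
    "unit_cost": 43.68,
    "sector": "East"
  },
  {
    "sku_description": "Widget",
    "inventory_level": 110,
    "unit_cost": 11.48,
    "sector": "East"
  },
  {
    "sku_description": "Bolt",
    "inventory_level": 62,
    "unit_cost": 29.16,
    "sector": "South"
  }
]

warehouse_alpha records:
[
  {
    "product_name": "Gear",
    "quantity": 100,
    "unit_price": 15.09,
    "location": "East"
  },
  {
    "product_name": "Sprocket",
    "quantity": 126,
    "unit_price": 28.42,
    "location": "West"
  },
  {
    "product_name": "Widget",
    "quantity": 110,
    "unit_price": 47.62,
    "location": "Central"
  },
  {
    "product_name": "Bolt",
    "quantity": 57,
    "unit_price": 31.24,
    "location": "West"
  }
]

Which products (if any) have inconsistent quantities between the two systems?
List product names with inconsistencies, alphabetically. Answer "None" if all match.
Bolt, Gear, Sprocket

Schema mappings:
- "sku_description" (warehouse_gamma) = "product_name" (warehouse_alpha) = product name
- "inventory_level" (warehouse_gamma) = "quantity" (warehouse_alpha) = quantity

Comparison:
  Gear: 122 vs 100 - MISMATCH
  Sprocket: 115 vs 126 - MISMATCH
  Widget: 110 vs 110 - MATCH
  Bolt: 62 vs 57 - MISMATCH

Products with inconsistencies: Bolt, Gear, Sprocket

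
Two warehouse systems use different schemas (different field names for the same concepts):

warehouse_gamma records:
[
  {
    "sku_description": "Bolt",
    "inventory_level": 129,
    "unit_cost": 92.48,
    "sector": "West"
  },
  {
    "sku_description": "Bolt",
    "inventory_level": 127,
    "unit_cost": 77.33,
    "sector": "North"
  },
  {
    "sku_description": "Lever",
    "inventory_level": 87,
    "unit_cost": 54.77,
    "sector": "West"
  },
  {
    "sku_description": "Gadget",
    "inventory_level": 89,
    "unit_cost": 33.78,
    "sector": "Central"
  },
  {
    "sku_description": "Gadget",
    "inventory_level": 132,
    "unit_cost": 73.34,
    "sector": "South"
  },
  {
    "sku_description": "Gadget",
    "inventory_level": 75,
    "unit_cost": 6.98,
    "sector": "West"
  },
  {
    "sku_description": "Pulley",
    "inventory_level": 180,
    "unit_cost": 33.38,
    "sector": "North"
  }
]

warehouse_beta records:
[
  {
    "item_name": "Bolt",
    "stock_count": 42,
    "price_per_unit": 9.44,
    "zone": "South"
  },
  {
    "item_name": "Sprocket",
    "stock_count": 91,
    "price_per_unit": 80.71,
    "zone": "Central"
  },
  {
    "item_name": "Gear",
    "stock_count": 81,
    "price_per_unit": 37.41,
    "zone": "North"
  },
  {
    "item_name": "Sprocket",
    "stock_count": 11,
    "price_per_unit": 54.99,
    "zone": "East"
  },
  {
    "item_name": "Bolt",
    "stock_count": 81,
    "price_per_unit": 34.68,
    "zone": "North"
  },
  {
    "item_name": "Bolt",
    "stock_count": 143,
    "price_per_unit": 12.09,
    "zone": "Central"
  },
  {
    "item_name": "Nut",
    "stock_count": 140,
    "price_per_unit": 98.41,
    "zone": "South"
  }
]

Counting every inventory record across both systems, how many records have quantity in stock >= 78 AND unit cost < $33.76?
2

Schema mappings:
- "inventory_level" (warehouse_gamma) = "stock_count" (warehouse_beta) = quantity
- "unit_cost" (warehouse_gamma) = "price_per_unit" (warehouse_beta) = unit cost

Records meeting both conditions in warehouse_gamma: 1
Records meeting both conditions in warehouse_beta: 1

Total: 1 + 1 = 2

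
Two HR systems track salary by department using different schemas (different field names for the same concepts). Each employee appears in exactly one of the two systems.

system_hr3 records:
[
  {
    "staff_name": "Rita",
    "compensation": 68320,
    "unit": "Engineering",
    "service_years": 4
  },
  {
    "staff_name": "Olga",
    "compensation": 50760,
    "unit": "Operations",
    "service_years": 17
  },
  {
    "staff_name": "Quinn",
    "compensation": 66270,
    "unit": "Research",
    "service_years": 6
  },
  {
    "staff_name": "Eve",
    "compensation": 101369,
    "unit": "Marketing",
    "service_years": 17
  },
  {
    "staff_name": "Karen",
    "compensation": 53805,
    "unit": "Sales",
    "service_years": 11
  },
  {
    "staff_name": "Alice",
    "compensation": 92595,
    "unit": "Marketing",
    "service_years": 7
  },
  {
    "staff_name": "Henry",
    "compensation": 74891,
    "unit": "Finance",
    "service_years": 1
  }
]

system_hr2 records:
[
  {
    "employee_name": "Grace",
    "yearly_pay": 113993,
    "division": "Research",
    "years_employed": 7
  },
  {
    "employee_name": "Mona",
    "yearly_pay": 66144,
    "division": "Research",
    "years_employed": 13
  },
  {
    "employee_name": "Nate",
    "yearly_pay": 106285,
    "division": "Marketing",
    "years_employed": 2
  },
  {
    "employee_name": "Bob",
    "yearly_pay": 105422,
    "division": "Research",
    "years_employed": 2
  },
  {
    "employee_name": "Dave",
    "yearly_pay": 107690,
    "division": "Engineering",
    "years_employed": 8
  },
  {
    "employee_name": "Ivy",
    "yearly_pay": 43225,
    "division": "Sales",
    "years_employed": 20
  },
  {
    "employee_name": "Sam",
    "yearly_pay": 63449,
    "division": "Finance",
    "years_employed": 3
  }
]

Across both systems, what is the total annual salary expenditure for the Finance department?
138340

Schema mappings:
- "unit" (system_hr3) = "division" (system_hr2) = department
- "compensation" (system_hr3) = "yearly_pay" (system_hr2) = salary

Finance salaries from system_hr3: 74891
Finance salaries from system_hr2: 63449

Total: 74891 + 63449 = 138340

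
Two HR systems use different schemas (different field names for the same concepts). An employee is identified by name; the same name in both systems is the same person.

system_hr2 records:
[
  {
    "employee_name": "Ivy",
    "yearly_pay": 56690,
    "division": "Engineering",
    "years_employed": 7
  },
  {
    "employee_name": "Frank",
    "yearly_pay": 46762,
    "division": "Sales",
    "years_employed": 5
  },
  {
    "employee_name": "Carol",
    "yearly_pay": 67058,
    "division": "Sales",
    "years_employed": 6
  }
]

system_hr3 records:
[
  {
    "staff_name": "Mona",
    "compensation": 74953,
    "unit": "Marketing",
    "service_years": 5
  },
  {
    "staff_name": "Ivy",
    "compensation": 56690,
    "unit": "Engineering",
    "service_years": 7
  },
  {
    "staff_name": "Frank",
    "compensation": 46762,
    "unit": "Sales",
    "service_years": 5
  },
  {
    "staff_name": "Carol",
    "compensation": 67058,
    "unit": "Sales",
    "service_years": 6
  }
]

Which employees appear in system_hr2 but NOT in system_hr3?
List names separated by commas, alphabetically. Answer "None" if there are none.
None

Schema mapping: "employee_name" (system_hr2) = "staff_name" (system_hr3) = employee name

Names in system_hr2: ['Carol', 'Frank', 'Ivy']
Names in system_hr3: ['Carol', 'Frank', 'Ivy', 'Mona']

In system_hr2 but not system_hr3: None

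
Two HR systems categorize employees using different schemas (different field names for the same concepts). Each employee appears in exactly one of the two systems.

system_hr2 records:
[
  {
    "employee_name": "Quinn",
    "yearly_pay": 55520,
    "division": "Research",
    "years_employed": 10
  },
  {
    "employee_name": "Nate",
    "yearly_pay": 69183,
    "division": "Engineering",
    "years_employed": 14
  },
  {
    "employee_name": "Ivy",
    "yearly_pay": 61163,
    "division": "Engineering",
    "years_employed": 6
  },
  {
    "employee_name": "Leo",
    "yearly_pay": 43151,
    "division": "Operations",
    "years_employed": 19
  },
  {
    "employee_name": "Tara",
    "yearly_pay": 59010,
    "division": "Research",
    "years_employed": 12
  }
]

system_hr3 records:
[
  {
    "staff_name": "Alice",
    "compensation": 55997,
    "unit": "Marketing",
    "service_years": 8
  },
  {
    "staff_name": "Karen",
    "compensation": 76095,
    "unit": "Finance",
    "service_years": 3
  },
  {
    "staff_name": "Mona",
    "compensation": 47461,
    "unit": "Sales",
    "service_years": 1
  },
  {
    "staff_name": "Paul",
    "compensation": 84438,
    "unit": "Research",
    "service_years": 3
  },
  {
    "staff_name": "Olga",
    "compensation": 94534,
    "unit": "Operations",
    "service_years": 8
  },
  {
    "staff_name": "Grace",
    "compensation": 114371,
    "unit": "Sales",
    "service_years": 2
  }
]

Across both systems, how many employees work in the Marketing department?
1

Schema mapping: "division" (system_hr2) = "unit" (system_hr3) = department

Marketing employees in system_hr2: 0
Marketing employees in system_hr3: 1

Total in Marketing: 0 + 1 = 1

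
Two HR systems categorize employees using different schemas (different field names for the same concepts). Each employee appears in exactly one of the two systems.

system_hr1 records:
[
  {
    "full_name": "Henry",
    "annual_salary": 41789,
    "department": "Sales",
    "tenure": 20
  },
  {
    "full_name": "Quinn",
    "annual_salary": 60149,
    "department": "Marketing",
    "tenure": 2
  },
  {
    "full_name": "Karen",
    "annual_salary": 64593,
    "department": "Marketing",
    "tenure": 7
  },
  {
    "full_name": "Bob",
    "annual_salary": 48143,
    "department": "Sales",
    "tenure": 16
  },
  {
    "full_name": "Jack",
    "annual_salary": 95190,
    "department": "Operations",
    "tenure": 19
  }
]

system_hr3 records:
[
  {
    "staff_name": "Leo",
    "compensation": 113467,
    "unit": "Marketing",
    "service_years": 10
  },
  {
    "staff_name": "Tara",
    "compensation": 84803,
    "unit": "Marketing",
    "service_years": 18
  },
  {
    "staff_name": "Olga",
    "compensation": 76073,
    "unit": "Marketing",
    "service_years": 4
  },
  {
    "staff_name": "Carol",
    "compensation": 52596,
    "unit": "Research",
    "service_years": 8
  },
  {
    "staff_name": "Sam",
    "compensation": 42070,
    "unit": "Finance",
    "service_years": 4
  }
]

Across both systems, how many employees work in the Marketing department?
5

Schema mapping: "department" (system_hr1) = "unit" (system_hr3) = department

Marketing employees in system_hr1: 2
Marketing employees in system_hr3: 3

Total in Marketing: 2 + 3 = 5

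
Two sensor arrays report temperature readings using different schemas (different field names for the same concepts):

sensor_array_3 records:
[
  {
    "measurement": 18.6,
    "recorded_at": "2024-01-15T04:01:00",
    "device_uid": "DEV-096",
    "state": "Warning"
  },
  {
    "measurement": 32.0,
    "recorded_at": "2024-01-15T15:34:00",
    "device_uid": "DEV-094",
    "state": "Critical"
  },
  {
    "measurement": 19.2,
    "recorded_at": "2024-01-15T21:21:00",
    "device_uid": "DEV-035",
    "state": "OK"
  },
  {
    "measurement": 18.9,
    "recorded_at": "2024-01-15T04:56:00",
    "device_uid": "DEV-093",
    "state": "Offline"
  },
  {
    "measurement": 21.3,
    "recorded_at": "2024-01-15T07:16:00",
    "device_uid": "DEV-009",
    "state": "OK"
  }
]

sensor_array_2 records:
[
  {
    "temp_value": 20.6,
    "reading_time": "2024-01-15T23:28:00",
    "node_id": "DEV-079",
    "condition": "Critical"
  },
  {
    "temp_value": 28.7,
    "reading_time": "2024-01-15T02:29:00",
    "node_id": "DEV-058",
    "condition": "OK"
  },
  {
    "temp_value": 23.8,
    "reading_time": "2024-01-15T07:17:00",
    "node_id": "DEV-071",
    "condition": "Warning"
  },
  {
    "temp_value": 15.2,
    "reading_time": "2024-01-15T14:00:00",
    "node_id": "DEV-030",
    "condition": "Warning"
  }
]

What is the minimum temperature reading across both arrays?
15.2

Schema mapping: "measurement" (sensor_array_3) = "temp_value" (sensor_array_2) = temperature reading

Minimum in sensor_array_3: 18.6
Minimum in sensor_array_2: 15.2

Overall minimum: min(18.6, 15.2) = 15.2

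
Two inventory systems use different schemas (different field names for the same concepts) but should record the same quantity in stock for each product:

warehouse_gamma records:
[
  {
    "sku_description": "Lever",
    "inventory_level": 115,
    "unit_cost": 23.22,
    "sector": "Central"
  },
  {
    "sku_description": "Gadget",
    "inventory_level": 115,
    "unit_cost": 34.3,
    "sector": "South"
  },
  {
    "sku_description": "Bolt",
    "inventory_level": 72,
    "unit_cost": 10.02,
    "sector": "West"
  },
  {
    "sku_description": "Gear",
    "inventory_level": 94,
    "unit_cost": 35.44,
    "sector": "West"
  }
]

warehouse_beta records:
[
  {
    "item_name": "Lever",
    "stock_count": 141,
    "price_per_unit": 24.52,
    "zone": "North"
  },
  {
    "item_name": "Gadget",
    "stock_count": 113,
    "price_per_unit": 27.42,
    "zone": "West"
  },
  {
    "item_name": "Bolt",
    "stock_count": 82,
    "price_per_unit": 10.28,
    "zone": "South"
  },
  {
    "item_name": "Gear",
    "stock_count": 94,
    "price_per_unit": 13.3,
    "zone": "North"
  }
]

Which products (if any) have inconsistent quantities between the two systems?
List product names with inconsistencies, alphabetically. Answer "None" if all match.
Bolt, Gadget, Lever

Schema mappings:
- "sku_description" (warehouse_gamma) = "item_name" (warehouse_beta) = product name
- "inventory_level" (warehouse_gamma) = "stock_count" (warehouse_beta) = quantity

Comparison:
  Lever: 115 vs 141 - MISMATCH
  Gadget: 115 vs 113 - MISMATCH
  Bolt: 72 vs 82 - MISMATCH
  Gear: 94 vs 94 - MATCH

Products with inconsistencies: Bolt, Gadget, Lever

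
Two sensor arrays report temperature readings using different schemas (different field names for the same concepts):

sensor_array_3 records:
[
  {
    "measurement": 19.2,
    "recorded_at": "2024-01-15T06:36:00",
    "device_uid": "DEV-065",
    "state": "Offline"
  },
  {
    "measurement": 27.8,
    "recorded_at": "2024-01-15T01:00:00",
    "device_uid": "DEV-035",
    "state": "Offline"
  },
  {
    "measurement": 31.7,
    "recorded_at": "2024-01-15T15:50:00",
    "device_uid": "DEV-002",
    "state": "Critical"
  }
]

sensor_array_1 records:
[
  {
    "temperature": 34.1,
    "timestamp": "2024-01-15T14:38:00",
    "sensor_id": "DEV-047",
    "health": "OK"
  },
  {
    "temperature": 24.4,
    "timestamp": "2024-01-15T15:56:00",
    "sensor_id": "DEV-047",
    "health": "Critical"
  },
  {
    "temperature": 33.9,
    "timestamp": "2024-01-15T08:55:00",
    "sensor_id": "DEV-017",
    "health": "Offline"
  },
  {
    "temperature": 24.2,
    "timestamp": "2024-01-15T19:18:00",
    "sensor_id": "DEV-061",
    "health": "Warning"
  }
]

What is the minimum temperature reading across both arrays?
19.2

Schema mapping: "measurement" (sensor_array_3) = "temperature" (sensor_array_1) = temperature reading

Minimum in sensor_array_3: 19.2
Minimum in sensor_array_1: 24.2

Overall minimum: min(19.2, 24.2) = 19.2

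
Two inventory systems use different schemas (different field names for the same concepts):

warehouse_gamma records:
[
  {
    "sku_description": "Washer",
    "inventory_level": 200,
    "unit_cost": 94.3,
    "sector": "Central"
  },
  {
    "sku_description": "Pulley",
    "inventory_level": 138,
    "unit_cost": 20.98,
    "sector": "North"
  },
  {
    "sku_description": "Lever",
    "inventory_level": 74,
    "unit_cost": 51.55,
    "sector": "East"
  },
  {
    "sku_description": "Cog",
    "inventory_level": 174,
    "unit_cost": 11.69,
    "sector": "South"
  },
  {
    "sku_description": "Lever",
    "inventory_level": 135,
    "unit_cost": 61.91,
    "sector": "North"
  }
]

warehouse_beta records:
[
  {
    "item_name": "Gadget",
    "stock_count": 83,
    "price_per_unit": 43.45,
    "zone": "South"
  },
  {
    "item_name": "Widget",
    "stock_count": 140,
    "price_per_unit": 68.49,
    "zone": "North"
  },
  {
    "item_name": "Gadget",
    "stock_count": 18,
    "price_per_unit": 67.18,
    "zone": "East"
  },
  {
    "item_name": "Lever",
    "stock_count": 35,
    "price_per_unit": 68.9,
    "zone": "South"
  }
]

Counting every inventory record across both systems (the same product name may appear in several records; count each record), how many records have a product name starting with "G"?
2

Schema mapping: "sku_description" (warehouse_gamma) = "item_name" (warehouse_beta) = product name

Records with product name starting with "G" in warehouse_gamma: 0
Records with product name starting with "G" in warehouse_beta: 2

Total: 0 + 2 = 2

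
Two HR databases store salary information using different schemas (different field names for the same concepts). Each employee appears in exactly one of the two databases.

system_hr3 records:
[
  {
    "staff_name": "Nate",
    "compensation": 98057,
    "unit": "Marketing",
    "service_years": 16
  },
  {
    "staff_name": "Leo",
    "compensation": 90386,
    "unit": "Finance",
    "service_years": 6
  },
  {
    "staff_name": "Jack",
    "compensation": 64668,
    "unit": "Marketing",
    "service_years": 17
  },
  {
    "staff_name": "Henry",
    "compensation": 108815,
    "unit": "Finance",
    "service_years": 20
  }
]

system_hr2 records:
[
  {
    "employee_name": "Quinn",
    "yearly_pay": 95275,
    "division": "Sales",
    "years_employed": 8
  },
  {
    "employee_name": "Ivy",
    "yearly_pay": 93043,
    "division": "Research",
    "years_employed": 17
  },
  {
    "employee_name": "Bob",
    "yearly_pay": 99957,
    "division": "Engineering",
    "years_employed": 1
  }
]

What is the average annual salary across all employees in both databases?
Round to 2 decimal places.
92885.86

Schema mapping: "compensation" (system_hr3) = "yearly_pay" (system_hr2) = annual salary

All salaries: [98057, 90386, 64668, 108815, 95275, 93043, 99957]
Sum: 650201
Count: 7
Average: 650201 / 7 = 92885.86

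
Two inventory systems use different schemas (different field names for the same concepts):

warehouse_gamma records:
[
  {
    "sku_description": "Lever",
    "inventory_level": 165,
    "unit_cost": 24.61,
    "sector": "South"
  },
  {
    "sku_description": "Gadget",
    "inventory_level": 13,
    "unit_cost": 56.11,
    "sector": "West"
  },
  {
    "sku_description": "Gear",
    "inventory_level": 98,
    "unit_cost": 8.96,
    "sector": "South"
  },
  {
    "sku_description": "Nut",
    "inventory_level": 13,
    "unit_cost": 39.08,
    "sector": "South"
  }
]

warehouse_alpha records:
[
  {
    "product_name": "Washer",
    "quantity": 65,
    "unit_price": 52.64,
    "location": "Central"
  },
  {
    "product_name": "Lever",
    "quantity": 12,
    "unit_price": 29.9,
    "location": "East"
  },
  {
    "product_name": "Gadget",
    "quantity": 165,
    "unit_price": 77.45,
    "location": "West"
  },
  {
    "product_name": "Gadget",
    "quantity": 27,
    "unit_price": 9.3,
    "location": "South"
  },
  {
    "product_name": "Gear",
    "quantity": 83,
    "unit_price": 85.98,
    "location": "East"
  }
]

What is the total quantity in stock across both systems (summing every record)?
641

To reconcile these schemas, identify the field holding the quantity in stock in each system:
1. In warehouse_gamma it is "inventory_level"
2. In warehouse_alpha it is "quantity"

From warehouse_gamma: 165 + 13 + 98 + 13 = 289
From warehouse_alpha: 65 + 12 + 165 + 27 + 83 = 352

Total: 289 + 352 = 641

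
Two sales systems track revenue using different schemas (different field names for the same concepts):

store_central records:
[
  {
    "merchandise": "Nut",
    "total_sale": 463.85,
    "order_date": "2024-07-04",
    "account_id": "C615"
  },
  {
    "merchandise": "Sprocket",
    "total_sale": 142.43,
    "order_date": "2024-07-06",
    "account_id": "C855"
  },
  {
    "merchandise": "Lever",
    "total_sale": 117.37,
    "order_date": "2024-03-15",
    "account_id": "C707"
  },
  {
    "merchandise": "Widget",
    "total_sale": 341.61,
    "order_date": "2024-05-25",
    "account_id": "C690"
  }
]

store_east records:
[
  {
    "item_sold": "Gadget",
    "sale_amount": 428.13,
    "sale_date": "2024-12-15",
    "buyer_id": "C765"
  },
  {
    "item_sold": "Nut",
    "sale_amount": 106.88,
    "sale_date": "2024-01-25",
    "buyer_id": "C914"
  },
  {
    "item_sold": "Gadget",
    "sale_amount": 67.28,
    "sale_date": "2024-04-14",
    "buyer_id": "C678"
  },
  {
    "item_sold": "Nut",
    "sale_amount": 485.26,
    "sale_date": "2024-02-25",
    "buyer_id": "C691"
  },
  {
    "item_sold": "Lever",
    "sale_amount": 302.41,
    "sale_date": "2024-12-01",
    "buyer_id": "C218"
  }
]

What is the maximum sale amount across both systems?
485.26

Reconcile: "total_sale" (store_central) = "sale_amount" (store_east) = sale amount

Maximum in store_central: 463.85
Maximum in store_east: 485.26

Overall maximum: max(463.85, 485.26) = 485.26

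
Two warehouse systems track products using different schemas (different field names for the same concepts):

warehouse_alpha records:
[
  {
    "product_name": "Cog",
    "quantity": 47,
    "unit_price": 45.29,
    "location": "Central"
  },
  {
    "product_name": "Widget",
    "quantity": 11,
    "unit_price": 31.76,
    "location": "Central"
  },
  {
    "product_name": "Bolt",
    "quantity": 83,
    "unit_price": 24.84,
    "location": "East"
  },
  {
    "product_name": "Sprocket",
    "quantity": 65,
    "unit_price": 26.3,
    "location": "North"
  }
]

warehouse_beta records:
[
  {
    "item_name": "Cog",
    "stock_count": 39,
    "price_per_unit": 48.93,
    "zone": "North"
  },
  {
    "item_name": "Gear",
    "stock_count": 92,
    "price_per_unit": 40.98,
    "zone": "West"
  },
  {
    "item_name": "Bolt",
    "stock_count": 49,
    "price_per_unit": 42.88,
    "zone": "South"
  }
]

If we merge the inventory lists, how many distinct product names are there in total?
5

Schema mapping: "product_name" (warehouse_alpha) = "item_name" (warehouse_beta) = product name

Products in warehouse_alpha: ['Bolt', 'Cog', 'Sprocket', 'Widget']
Products in warehouse_beta: ['Bolt', 'Cog', 'Gear']

Union (unique products): ['Bolt', 'Cog', 'Gear', 'Sprocket', 'Widget']
Count: 5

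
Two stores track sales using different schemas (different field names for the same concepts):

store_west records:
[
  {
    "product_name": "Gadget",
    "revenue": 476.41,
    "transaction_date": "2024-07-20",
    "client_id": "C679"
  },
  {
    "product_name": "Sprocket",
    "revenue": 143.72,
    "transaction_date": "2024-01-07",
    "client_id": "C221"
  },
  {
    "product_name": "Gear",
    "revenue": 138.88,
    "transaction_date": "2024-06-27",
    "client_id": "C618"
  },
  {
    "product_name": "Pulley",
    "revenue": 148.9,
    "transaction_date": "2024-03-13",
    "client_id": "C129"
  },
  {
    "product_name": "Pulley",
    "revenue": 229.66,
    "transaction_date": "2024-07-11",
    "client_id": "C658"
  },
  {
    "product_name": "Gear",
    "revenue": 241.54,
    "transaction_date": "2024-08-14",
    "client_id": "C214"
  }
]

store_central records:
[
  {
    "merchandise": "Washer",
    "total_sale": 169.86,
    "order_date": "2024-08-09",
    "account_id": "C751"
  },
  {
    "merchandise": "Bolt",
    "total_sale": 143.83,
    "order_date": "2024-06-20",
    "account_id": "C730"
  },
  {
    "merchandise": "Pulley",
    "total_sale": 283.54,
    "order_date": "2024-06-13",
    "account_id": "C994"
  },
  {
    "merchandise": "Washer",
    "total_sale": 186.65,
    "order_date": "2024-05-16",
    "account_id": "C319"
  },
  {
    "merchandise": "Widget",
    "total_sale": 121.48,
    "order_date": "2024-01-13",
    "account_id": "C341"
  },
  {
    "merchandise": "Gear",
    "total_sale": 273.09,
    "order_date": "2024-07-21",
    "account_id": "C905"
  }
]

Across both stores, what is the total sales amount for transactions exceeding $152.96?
1860.75

Schema mapping: "revenue" (store_west) = "total_sale" (store_central) = sale amount

Sum of sales > $152.96 in store_west: 947.61
Sum of sales > $152.96 in store_central: 913.14

Total: 947.61 + 913.14 = 1860.75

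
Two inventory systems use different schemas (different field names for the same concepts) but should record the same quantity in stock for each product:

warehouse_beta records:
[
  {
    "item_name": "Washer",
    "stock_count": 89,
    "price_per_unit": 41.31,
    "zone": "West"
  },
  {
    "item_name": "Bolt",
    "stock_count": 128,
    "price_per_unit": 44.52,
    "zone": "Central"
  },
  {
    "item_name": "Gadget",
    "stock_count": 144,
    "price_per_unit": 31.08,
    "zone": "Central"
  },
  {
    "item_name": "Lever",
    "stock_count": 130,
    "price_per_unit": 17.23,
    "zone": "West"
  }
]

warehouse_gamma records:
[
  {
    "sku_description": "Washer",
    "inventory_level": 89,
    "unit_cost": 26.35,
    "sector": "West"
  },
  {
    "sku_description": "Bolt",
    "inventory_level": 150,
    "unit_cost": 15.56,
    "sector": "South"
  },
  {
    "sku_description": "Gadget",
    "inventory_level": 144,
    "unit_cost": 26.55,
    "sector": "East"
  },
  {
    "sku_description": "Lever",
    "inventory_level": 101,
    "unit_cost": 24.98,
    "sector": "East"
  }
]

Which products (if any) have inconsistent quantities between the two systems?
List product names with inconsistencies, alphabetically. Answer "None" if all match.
Bolt, Lever

Schema mappings:
- "item_name" (warehouse_beta) = "sku_description" (warehouse_gamma) = product name
- "stock_count" (warehouse_beta) = "inventory_level" (warehouse_gamma) = quantity

Comparison:
  Washer: 89 vs 89 - MATCH
  Bolt: 128 vs 150 - MISMATCH
  Gadget: 144 vs 144 - MATCH
  Lever: 130 vs 101 - MISMATCH

Products with inconsistencies: Bolt, Lever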